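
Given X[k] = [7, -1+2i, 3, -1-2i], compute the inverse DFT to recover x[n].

x[n] = (1/4) Σ(k=0 to 3) X[k] · e^(2πikn/4)

Computing each x[n]:
x[0] = 2
x[1] = 0
x[2] = 3
x[3] = 2

x = [2, 0, 3, 2]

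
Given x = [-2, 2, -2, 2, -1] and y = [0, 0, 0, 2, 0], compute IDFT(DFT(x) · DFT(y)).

(x ⊛ y)[n] = Σ(m=0 to 4) x[m] · y[(n-m) mod 5]

Computing each output sample:
(x ⊛ y)[0] = -4
(x ⊛ y)[1] = 4
(x ⊛ y)[2] = -2
(x ⊛ y)[3] = -4
(x ⊛ y)[4] = 4

x ⊛ y = [-4, 4, -2, -4, 4]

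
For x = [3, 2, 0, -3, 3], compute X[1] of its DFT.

X[1] = Σ(n=0 to 4) x[n] · ω_5^(1n) where ω_5 = e^(-2πi/5)
= (3)·ω_5^0 + (2)·ω_5^1 + (0)·ω_5^2 + (-3)·ω_5^3 + (3)·ω_5^4

X[1] = 6.9721-0.8123i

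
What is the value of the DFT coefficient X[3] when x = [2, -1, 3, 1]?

X[3] = Σ(n=0 to 3) x[n] · ω_4^(3n) where ω_4 = e^(-2πi/4)
= (2)·ω_4^0 + (-1)·ω_4^3 + (3)·ω_4^6 + (1)·ω_4^9

X[3] = -1-2i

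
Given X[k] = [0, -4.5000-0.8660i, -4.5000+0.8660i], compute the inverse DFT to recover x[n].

x[n] = (1/3) Σ(k=0 to 2) X[k] · e^(2πikn/3)

Computing each x[n]:
x[0] = -3
x[1] = 2
x[2] = 1

x = [-3, 2, 1]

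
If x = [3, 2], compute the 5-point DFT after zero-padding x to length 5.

Original 2-point DFT: [5, 1]
Zero-padded 5-point DFT provides frequency interpolation.

DFT_5([x, 0, ...]) = [5, 3.6180-1.9021i, 1.3820-1.1756i, 1.3820+1.1756i, 3.6180+1.9021i]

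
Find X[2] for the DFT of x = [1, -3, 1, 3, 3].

X[2] = Σ(n=0 to 4) x[n] · ω_5^(2n) where ω_5 = e^(-2πi/5)
= (1)·ω_5^0 + (-3)·ω_5^2 + (1)·ω_5^4 + (3)·ω_5^6 + (3)·ω_5^8

X[2] = 2.2361+1.6246i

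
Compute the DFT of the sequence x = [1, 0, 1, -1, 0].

X[k] = Σ(n=0 to 4) x[n] · ω_5^(nk)
where ω_5 = e^(-2πi/5)

Computing each X[k]:
X[0] = 1
X[1] = 1.0000-1.1756i
X[2] = 1.0000+1.9021i
X[3] = 1.0000-1.9021i
X[4] = 1.0000+1.1756i

X = [1, 1.0000-1.1756i, 1.0000+1.9021i, 1.0000-1.9021i, 1.0000+1.1756i]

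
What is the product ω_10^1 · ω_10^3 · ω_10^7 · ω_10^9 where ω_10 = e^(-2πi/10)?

The primitive 10th roots of unity are ω_10^k for k coprime to 10: k ∈ {1, 3, 7, 9}
Their product equals the constant term of the cyclotomic polynomial Φ_10(x) up to sign.
For n ≥ 3, the product of all primitive nth roots of unity is 1. (For n=1 it is 1; for n=2 it is -1.)

1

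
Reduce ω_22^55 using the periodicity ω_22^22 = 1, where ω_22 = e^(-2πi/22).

Since ω_22^22 = 1, powers reduce modulo 22.
55 mod 22 = 11
So ω_22^55 = ω_22^11 = e^(-2πi·11/22)

ω_22^55 = ω_22^11 = -1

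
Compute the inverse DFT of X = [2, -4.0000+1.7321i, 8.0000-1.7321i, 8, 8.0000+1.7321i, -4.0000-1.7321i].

x[n] = (1/6) Σ(k=0 to 5) X[k] · e^(2πikn/6)

Computing each x[n]:
x[0] = 3
x[1] = -3
x[2] = 0
x[3] = 3
x[4] = 2
x[5] = -3

x = [3, -3, 0, 3, 2, -3]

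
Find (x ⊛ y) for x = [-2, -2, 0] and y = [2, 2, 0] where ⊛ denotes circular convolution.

(x ⊛ y)[n] = Σ(m=0 to 2) x[m] · y[(n-m) mod 3]

Computing each output sample:
(x ⊛ y)[0] = -4
(x ⊛ y)[1] = -8
(x ⊛ y)[2] = -4

x ⊛ y = [-4, -8, -4]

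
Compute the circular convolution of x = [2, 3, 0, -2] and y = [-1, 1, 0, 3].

(x ⊛ y)[n] = Σ(m=0 to 3) x[m] · y[(n-m) mod 4]

Computing each output sample:
(x ⊛ y)[0] = 5
(x ⊛ y)[1] = -1
(x ⊛ y)[2] = -3
(x ⊛ y)[3] = 8

x ⊛ y = [5, -1, -3, 8]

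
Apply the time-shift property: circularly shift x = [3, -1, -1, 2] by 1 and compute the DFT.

Time shift by 1: X_shifted[k] = ω_4^(1k) · X[k]
Shifted x = [2, 3, -1, -1]

DFT(x[n-1]) = [3, 3-4i, -1, 3+4i]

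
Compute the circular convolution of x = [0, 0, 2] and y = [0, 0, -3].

(x ⊛ y)[n] = Σ(m=0 to 2) x[m] · y[(n-m) mod 3]

Computing each output sample:
(x ⊛ y)[0] = 0
(x ⊛ y)[1] = -6
(x ⊛ y)[2] = 0

x ⊛ y = [0, -6, 0]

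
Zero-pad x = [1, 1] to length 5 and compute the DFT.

Original 2-point DFT: [2, 0]
Zero-padded 5-point DFT provides frequency interpolation.

DFT_5([x, 0, ...]) = [2, 1.3090-0.9511i, 0.1910-0.5878i, 0.1910+0.5878i, 1.3090+0.9511i]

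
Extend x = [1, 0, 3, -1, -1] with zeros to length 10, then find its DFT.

Original 5-point DFT: [2, -0.9271-3.3022i, 2.4271+3.2164i, 2.4271-3.2164i, -0.9271+3.3022i]
Zero-padded 10-point DFT provides frequency interpolation.

DFT_10([x, 0, ...]) = [2, 3.0451-1.3143i, -0.9271-3.3022i, -2.5451+2.1266i, 2.4271+3.2164i, 4, 2.4271-3.2164i, -2.5451-2.1266i, -0.9271+3.3022i, 3.0451+1.3143i]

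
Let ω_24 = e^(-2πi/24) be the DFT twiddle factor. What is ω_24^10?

ω_24^10 = e^(-2πi·10/24)
= cos(-2π·10/24) + i·sin(-2π·10/24)
= cos(-20π/24) + i·sin(-20π/24)

ω_24^10 = cos(-20π/24) + i·sin(-20π/24) = -0.8660-0.5000i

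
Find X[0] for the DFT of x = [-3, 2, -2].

X[0] = Σ(n=0 to 2) x[n] · ω_3^0 = Σ x[n]
= (-3) + (2) + (-2)

X[0] = -3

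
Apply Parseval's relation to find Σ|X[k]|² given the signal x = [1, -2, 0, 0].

Parseval: Σ|x[n]|² = (1/N)Σ|X[k]|², so Σ|X[k]|² = N·Σ|x[n]|² = 4·5.0000

Σ|X[k]|² = N·Σ|x[n]|² = 4·5.0000 = 20.0000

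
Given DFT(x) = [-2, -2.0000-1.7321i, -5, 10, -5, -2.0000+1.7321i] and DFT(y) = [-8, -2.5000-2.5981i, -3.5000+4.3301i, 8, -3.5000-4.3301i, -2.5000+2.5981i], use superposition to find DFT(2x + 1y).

By linearity: DFT(2x + 1y) = 2·DFT(x) + 1·DFT(y)
= 2·[-2, -2.0000-1.7321i, -5, 10, -5, -2.0000+1.7321i] + 1·[-8, -2.5000-2.5981i, -3.5000+4.3301i, 8, -3.5000-4.3301i, -2.5000+2.5981i]

Computing element-wise:
Z[0] = 2·(-2) + 1·(-8) = -12
Z[1] = 2·(-2.0000-1.7321i) + 1·(-2.5000-2.5981i) = -6.5000-6.0623i
Z[2] = 2·(-5) + 1·(-3.5000+4.3301i) = -13.5000+4.3301i
Z[3] = 2·(10) + 1·(8) = 28
Z[4] = 2·(-5) + 1·(-3.5000-4.3301i) = -13.5000-4.3301i
Z[5] = 2·(-2.0000+1.7321i) + 1·(-2.5000+2.5981i) = -6.5000+6.0623i

DFT(2x + 1y) = 2·X + 1·Y = [-12, -6.5000-6.0623i, -13.5000+4.3301i, 28, -13.5000-4.3301i, -6.5000+6.0623i]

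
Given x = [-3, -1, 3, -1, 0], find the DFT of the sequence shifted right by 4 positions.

Time shift by 4: X_shifted[k] = ω_5^(4k) · X[k]
Shifted x = [-1, 3, -1, 0, -3]

DFT(x[n-4]) = [-2, -0.1910-5.1186i, -1.3090-4.4778i, -1.3090+4.4778i, -0.1910+5.1186i]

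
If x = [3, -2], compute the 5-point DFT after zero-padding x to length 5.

Original 2-point DFT: [1, 5]
Zero-padded 5-point DFT provides frequency interpolation.

DFT_5([x, 0, ...]) = [1, 2.3820+1.9021i, 4.6180+1.1756i, 4.6180-1.1756i, 2.3820-1.9021i]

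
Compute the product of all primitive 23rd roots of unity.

The primitive 23rd roots of unity are ω_23^k for k coprime to 23: k ∈ {1, 2, 3, 4, 5, 6, 7, 8, 9, 10, 11, 12, 13, 14, 15, 16, 17, 18, 19, 20, 21, 22}
Their product equals the constant term of the cyclotomic polynomial Φ_23(x) up to sign.
For n ≥ 3, the product of all primitive nth roots of unity is 1. (For n=1 it is 1; for n=2 it is -1.)

1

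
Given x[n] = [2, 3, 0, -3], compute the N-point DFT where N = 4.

X[k] = Σ(n=0 to 3) x[n] · ω_4^(nk)
where ω_4 = e^(-2πi/4)

Computing each X[k]:
X[0] = 2
X[1] = 2-6i
X[2] = 2
X[3] = 2+6i

X = [2, 2-6i, 2, 2+6i]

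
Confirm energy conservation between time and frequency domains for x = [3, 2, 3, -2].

Time domain:
Σ|x[n]|² = |3|² + |2|² + |3|² + |-2|² = 26.0000

Frequency domain:
(1/4)Σ|X[k]|² = (1/4)(|6|² + |-4i|² + |6|² + |4i|²) = (1/4)·104.0000 = 26.0000

Both sides agree, confirming Parseval's theorem.

Σ|x[n]|² = (1/N)Σ|X[k]|² = 26.0000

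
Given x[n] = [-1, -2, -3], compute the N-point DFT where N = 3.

X[k] = Σ(n=0 to 2) x[n] · ω_3^(nk)
where ω_3 = e^(-2πi/3)

Computing each X[k]:
X[0] = -6
X[1] = 1.5000-0.8660i
X[2] = 1.5000+0.8660i

X = [-6, 1.5000-0.8660i, 1.5000+0.8660i]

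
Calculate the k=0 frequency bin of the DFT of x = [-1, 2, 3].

X[0] = Σ(n=0 to 2) x[n] · ω_3^0 = Σ x[n]
= (-1) + (2) + (3)

X[0] = 4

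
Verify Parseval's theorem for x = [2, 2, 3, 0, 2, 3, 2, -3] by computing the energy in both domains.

Time domain:
Σ|x[n]|² = |2|² + |2|² + |3|² + |0|² + |2|² + |3|² + |2|² + |-3|² = 43.0000

Frequency domain:
(1/8)Σ|X[k]|² = (1/8)(|11|² + |-2.8284-2.4142i|² + |-1-8i|² + |2.8284-0.4142i|² + |7|² + |2.8284+0.4142i|² + |-1+8i|² + |-2.8284+2.4142i|²) = (1/8)·344.0000 = 43.0000

Both sides agree, confirming Parseval's theorem.

Σ|x[n]|² = (1/N)Σ|X[k]|² = 43.0000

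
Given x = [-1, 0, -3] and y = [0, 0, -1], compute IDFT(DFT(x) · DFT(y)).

(x ⊛ y)[n] = Σ(m=0 to 2) x[m] · y[(n-m) mod 3]

Computing each output sample:
(x ⊛ y)[0] = 0
(x ⊛ y)[1] = 3
(x ⊛ y)[2] = 1

x ⊛ y = [0, 3, 1]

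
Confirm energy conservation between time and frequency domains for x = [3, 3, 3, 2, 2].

Time domain:
Σ|x[n]|² = |3|² + |3|² + |3|² + |2|² + |2|² = 35.0000

Frequency domain:
(1/5)Σ|X[k]|² = (1/5)(|13|² + |0.5000-1.5388i|² + |0.5000+0.3633i|² + |0.5000-0.3633i|² + |0.5000+1.5388i|²) = (1/5)·175.0000 = 35.0000

Both sides agree, confirming Parseval's theorem.

Σ|x[n]|² = (1/N)Σ|X[k]|² = 35.0000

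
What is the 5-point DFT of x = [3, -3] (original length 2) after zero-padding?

Original 2-point DFT: [0, 6]
Zero-padded 5-point DFT provides frequency interpolation.

DFT_5([x, 0, ...]) = [0, 2.0729+2.8532i, 5.4271+1.7634i, 5.4271-1.7634i, 2.0729-2.8532i]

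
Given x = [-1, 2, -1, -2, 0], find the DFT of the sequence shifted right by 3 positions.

Time shift by 3: X_shifted[k] = ω_5^(3k) · X[k]
Shifted x = [-1, -2, 0, -1, 2]

DFT(x[n-3]) = [-2, -0.1910+3.2164i, -1.3090+3.3022i, -1.3090-3.3022i, -0.1910-3.2164i]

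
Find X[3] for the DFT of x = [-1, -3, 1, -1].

X[3] = Σ(n=0 to 3) x[n] · ω_4^(3n) where ω_4 = e^(-2πi/4)
= (-1)·ω_4^0 + (-3)·ω_4^3 + (1)·ω_4^6 + (-1)·ω_4^9

X[3] = -2-2i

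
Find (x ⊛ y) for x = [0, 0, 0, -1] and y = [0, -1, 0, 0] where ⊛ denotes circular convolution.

(x ⊛ y)[n] = Σ(m=0 to 3) x[m] · y[(n-m) mod 4]

Computing each output sample:
(x ⊛ y)[0] = 1
(x ⊛ y)[1] = 0
(x ⊛ y)[2] = 0
(x ⊛ y)[3] = 0

x ⊛ y = [1, 0, 0, 0]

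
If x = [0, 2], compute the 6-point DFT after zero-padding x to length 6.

Original 2-point DFT: [2, -2]
Zero-padded 6-point DFT provides frequency interpolation.

DFT_6([x, 0, ...]) = [2, 1.0000-1.7321i, -1.0000-1.7321i, -2, -1.0000+1.7321i, 1.0000+1.7321i]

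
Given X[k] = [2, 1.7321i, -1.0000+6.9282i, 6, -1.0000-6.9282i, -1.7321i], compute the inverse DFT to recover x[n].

x[n] = (1/6) Σ(k=0 to 5) X[k] · e^(2πikn/6)

Computing each x[n]:
x[0] = 1
x[1] = -3
x[2] = 3
x[3] = -1
x[4] = 0
x[5] = 2

x = [1, -3, 3, -1, 0, 2]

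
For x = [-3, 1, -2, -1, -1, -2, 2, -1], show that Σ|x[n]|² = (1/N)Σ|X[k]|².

Time domain:
Σ|x[n]|² = |-3|² + |1|² + |-2|² + |-1|² + |-1|² + |-2|² + |2|² + |-1|² = 25.0000

Frequency domain:
(1/8)Σ|X[k]|² = (1/8)(|-7|² + |0.1213+1.8787i|² + |-4-1i|² + |-4.1213-6.1213i|² + |-1|² + |-4.1213+6.1213i|² + |-4+1i|² + |0.1213-1.8787i|²) = (1/8)·200.0000 = 25.0000

Both sides agree, confirming Parseval's theorem.

Σ|x[n]|² = (1/N)Σ|X[k]|² = 25.0000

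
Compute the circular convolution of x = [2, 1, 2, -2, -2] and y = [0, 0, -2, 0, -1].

(x ⊛ y)[n] = Σ(m=0 to 4) x[m] · y[(n-m) mod 5]

Computing each output sample:
(x ⊛ y)[0] = 3
(x ⊛ y)[1] = 2
(x ⊛ y)[2] = -2
(x ⊛ y)[3] = 0
(x ⊛ y)[4] = -6

x ⊛ y = [3, 2, -2, 0, -6]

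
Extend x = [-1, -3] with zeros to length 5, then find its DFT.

Original 2-point DFT: [-4, 2]
Zero-padded 5-point DFT provides frequency interpolation.

DFT_5([x, 0, ...]) = [-4, -1.9271+2.8532i, 1.4271+1.7634i, 1.4271-1.7634i, -1.9271-2.8532i]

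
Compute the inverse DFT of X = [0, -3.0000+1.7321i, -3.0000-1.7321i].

x[n] = (1/3) Σ(k=0 to 2) X[k] · e^(2πikn/3)

Computing each x[n]:
x[0] = -2
x[1] = 0
x[2] = 2

x = [-2, 0, 2]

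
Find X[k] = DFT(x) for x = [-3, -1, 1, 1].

X[k] = Σ(n=0 to 3) x[n] · ω_4^(nk)
where ω_4 = e^(-2πi/4)

Computing each X[k]:
X[0] = -2
X[1] = -4+2i
X[2] = -2
X[3] = -4-2i

X = [-2, -4+2i, -2, -4-2i]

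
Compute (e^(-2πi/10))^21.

Since ω_10^10 = 1, powers reduce modulo 10.
21 mod 10 = 1
So ω_10^21 = ω_10^1 = e^(-2πi·1/10)

ω_10^21 = ω_10^1 = 0.8090-0.5878i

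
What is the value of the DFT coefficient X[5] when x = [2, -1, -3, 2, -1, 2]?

X[5] = Σ(n=0 to 5) x[n] · ω_6^(5n) where ω_6 = e^(-2πi/6)
= (2)·ω_6^0 + (-1)·ω_6^5 + (-3)·ω_6^10 + (2)·ω_6^15 + (-1)·ω_6^20 + (2)·ω_6^25

X[5] = 2.5000-4.3301i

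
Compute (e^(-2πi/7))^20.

Since ω_7^7 = 1, powers reduce modulo 7.
20 mod 7 = 6
So ω_7^20 = ω_7^6 = e^(-2πi·6/7)

ω_7^20 = ω_7^6 = 0.6235+0.7818i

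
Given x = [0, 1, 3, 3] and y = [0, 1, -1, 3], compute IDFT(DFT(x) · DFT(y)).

(x ⊛ y)[n] = Σ(m=0 to 3) x[m] · y[(n-m) mod 4]

Computing each output sample:
(x ⊛ y)[0] = 3
(x ⊛ y)[1] = 6
(x ⊛ y)[2] = 10
(x ⊛ y)[3] = 2

x ⊛ y = [3, 6, 10, 2]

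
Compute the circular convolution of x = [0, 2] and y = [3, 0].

(x ⊛ y)[n] = Σ(m=0 to 1) x[m] · y[(n-m) mod 2]

Computing each output sample:
(x ⊛ y)[0] = 0
(x ⊛ y)[1] = 6

x ⊛ y = [0, 6]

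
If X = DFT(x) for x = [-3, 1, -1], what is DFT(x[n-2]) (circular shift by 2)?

Time shift by 2: X_shifted[k] = ω_3^(2k) · X[k]
Shifted x = [1, -1, -3]

DFT(x[n-2]) = [-3, 3.0000-1.7321i, 3.0000+1.7321i]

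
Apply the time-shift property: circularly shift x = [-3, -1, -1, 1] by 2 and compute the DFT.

Time shift by 2: X_shifted[k] = ω_4^(2k) · X[k]
Shifted x = [-1, 1, -3, -1]

DFT(x[n-2]) = [-4, 2-2i, -4, 2+2i]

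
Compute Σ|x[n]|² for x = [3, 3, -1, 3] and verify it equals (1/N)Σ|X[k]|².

Time domain:
Σ|x[n]|² = |3|² + |3|² + |-1|² + |3|² = 28.0000

Frequency domain:
(1/4)Σ|X[k]|² = (1/4)(|8|² + |4|² + |-4|² + |4|²) = (1/4)·112.0000 = 28.0000

Both sides agree, confirming Parseval's theorem.

Σ|x[n]|² = (1/N)Σ|X[k]|² = 28.0000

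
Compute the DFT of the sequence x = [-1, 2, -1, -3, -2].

X[k] = Σ(n=0 to 4) x[n] · ω_5^(nk)
where ω_5 = e^(-2πi/5)

Computing each X[k]:
X[0] = -5
X[1] = 2.2361-4.9798i
X[2] = -2.2361-0.4490i
X[3] = -2.2361+0.4490i
X[4] = 2.2361+4.9798i

X = [-5, 2.2361-4.9798i, -2.2361-0.4490i, -2.2361+0.4490i, 2.2361+4.9798i]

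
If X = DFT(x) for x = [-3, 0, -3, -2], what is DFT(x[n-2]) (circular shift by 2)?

Time shift by 2: X_shifted[k] = ω_4^(2k) · X[k]
Shifted x = [-3, -2, -3, 0]

DFT(x[n-2]) = [-8, 2i, -4, -2i]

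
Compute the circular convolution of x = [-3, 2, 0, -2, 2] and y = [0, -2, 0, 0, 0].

(x ⊛ y)[n] = Σ(m=0 to 4) x[m] · y[(n-m) mod 5]

Computing each output sample:
(x ⊛ y)[0] = -4
(x ⊛ y)[1] = 6
(x ⊛ y)[2] = -4
(x ⊛ y)[3] = 0
(x ⊛ y)[4] = 4

x ⊛ y = [-4, 6, -4, 0, 4]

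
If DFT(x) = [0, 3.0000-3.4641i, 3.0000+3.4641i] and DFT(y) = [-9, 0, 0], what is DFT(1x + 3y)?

By linearity: DFT(1x + 3y) = 1·DFT(x) + 3·DFT(y)
= 1·[0, 3.0000-3.4641i, 3.0000+3.4641i] + 3·[-9, 0, 0]

Computing element-wise:
Z[0] = 1·(0) + 3·(-9) = -27
Z[1] = 1·(3.0000-3.4641i) + 3·(0) = 3.0000-3.4641i
Z[2] = 1·(3.0000+3.4641i) + 3·(0) = 3.0000+3.4641i

DFT(1x + 3y) = 1·X + 3·Y = [-27, 3.0000-3.4641i, 3.0000+3.4641i]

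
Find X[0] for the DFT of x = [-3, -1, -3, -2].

X[0] = Σ(n=0 to 3) x[n] · ω_4^0 = Σ x[n]
= (-3) + (-1) + (-3) + (-2)

X[0] = -9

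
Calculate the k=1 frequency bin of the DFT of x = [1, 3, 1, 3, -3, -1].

X[1] = Σ(n=0 to 5) x[n] · ω_6^(1n) where ω_6 = e^(-2πi/6)
= (1)·ω_6^0 + (3)·ω_6^1 + (1)·ω_6^2 + (3)·ω_6^3 + (-3)·ω_6^4 + (-1)·ω_6^5

X[1] = -6.9282i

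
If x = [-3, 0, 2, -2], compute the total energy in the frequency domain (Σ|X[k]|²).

Parseval: Σ|x[n]|² = (1/N)Σ|X[k]|², so Σ|X[k]|² = N·Σ|x[n]|² = 4·17.0000

Σ|X[k]|² = N·Σ|x[n]|² = 4·17.0000 = 68.0000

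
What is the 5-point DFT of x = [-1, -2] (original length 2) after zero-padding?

Original 2-point DFT: [-3, 1]
Zero-padded 5-point DFT provides frequency interpolation.

DFT_5([x, 0, ...]) = [-3, -1.6180+1.9021i, 0.6180+1.1756i, 0.6180-1.1756i, -1.6180-1.9021i]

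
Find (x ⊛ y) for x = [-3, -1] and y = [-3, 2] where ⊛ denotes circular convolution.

(x ⊛ y)[n] = Σ(m=0 to 1) x[m] · y[(n-m) mod 2]

Computing each output sample:
(x ⊛ y)[0] = 7
(x ⊛ y)[1] = -3

x ⊛ y = [7, -3]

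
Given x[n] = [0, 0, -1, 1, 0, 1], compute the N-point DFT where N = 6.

X[k] = Σ(n=0 to 5) x[n] · ω_6^(nk)
where ω_6 = e^(-2πi/6)

Computing each X[k]:
X[0] = 1
X[1] = 1.7321i
X[2] = 1
X[3] = -3
X[4] = 1
X[5] = -1.7321i

X = [1, 1.7321i, 1, -3, 1, -1.7321i]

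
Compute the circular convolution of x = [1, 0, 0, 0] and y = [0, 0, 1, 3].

(x ⊛ y)[n] = Σ(m=0 to 3) x[m] · y[(n-m) mod 4]

Computing each output sample:
(x ⊛ y)[0] = 0
(x ⊛ y)[1] = 0
(x ⊛ y)[2] = 1
(x ⊛ y)[3] = 3

x ⊛ y = [0, 0, 1, 3]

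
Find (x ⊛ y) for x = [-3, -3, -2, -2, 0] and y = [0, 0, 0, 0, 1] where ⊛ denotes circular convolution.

(x ⊛ y)[n] = Σ(m=0 to 4) x[m] · y[(n-m) mod 5]

Computing each output sample:
(x ⊛ y)[0] = -3
(x ⊛ y)[1] = -2
(x ⊛ y)[2] = -2
(x ⊛ y)[3] = 0
(x ⊛ y)[4] = -3

x ⊛ y = [-3, -2, -2, 0, -3]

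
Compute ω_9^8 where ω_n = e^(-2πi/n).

ω_9^8 = e^(-2πi·8/9)
= cos(-2π·8/9) + i·sin(-2π·8/9)
= cos(-16π/9) + i·sin(-16π/9)

ω_9^8 = cos(-16π/9) + i·sin(-16π/9) = 0.7660+0.6428i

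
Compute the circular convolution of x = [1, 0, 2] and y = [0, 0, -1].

(x ⊛ y)[n] = Σ(m=0 to 2) x[m] · y[(n-m) mod 3]

Computing each output sample:
(x ⊛ y)[0] = 0
(x ⊛ y)[1] = -2
(x ⊛ y)[2] = -1

x ⊛ y = [0, -2, -1]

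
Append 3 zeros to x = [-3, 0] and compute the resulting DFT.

Original 2-point DFT: [-3, -3]
Zero-padded 5-point DFT provides frequency interpolation.

DFT_5([x, 0, ...]) = [-3, -3, -3, -3, -3]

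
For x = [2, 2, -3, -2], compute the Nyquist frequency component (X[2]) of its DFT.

X[2] = Σ(n=0 to 3) x[n] · ω_4^(2n) where ω_4 = e^(-2πi/4)
= (2)·ω_4^0 + (2)·ω_4^2 + (-3)·ω_4^4 + (-2)·ω_4^6

X[2] = -1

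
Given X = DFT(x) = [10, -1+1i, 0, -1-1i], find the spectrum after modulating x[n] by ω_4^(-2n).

Modulation property: DFT(ω_4^(-2n)·x[n]) = X[(k-2) mod 4], so circularly shift X by 2 positions.

X[k-2] = [0, -1-1i, 10, -1+1i]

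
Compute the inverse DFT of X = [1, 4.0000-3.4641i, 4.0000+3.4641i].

x[n] = (1/3) Σ(k=0 to 2) X[k] · e^(2πikn/3)

Computing each x[n]:
x[0] = 3
x[1] = 1
x[2] = -3

x = [3, 1, -3]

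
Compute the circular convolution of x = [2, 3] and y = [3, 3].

(x ⊛ y)[n] = Σ(m=0 to 1) x[m] · y[(n-m) mod 2]

Computing each output sample:
(x ⊛ y)[0] = 15
(x ⊛ y)[1] = 15

x ⊛ y = [15, 15]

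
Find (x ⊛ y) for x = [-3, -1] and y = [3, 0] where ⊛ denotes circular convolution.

(x ⊛ y)[n] = Σ(m=0 to 1) x[m] · y[(n-m) mod 2]

Computing each output sample:
(x ⊛ y)[0] = -9
(x ⊛ y)[1] = -3

x ⊛ y = [-9, -3]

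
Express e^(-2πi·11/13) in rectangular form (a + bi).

ω_13^11 = e^(-2πi·11/13)
= cos(-2π·11/13) + i·sin(-2π·11/13)
= cos(-22π/13) + i·sin(-22π/13)

ω_13^11 = cos(-22π/13) + i·sin(-22π/13) = 0.5681+0.8230i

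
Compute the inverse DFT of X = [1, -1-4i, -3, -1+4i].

x[n] = (1/4) Σ(k=0 to 3) X[k] · e^(2πikn/4)

Computing each x[n]:
x[0] = -1
x[1] = 3
x[2] = 0
x[3] = -1

x = [-1, 3, 0, -1]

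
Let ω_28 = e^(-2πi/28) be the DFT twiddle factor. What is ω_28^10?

ω_28^10 = e^(-2πi·10/28)
= cos(-2π·10/28) + i·sin(-2π·10/28)
= cos(-20π/28) + i·sin(-20π/28)

ω_28^10 = cos(-20π/28) + i·sin(-20π/28) = -0.6235-0.7818i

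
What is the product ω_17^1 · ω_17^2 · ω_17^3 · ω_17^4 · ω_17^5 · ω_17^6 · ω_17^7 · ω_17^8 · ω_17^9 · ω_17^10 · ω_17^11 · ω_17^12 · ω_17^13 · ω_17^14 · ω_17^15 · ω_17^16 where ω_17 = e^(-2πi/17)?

The primitive 17th roots of unity are ω_17^k for k coprime to 17: k ∈ {1, 2, 3, 4, 5, 6, 7, 8, 9, 10, 11, 12, 13, 14, 15, 16}
Their product equals the constant term of the cyclotomic polynomial Φ_17(x) up to sign.
For n ≥ 3, the product of all primitive nth roots of unity is 1. (For n=1 it is 1; for n=2 it is -1.)

1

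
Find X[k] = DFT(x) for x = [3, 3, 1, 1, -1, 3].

X[k] = Σ(n=0 to 5) x[n] · ω_6^(nk)
where ω_6 = e^(-2πi/6)

Computing each X[k]:
X[0] = 10
X[1] = 5.0000-1.7321i
X[2] = 1.0000+1.7321i
X[3] = -4
X[4] = 1.0000-1.7321i
X[5] = 5.0000+1.7321i

X = [10, 5.0000-1.7321i, 1.0000+1.7321i, -4, 1.0000-1.7321i, 5.0000+1.7321i]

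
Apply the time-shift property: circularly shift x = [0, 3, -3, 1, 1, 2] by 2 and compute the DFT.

Time shift by 2: X_shifted[k] = ω_6^(2k) · X[k]
Shifted x = [1, 2, 0, 3, -3, 1]

DFT(x[n-2]) = [4, 1.0000-3.4641i, 4.0000+1.7321i, -8, 4.0000-1.7321i, 1.0000+3.4641i]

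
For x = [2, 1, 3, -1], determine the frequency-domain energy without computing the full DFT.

Parseval: Σ|x[n]|² = (1/N)Σ|X[k]|², so Σ|X[k]|² = N·Σ|x[n]|² = 4·15.0000

Σ|X[k]|² = N·Σ|x[n]|² = 4·15.0000 = 60.0000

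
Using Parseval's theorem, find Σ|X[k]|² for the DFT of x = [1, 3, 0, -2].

Parseval: Σ|x[n]|² = (1/N)Σ|X[k]|², so Σ|X[k]|² = N·Σ|x[n]|² = 4·14.0000

Σ|X[k]|² = N·Σ|x[n]|² = 4·14.0000 = 56.0000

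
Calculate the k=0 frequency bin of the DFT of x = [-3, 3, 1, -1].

X[0] = Σ(n=0 to 3) x[n] · ω_4^0 = Σ x[n]
= (-3) + (3) + (1) + (-1)

X[0] = 0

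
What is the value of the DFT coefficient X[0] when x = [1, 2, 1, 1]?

X[0] = Σ(n=0 to 3) x[n] · ω_4^0 = Σ x[n]
= (1) + (2) + (1) + (1)

X[0] = 5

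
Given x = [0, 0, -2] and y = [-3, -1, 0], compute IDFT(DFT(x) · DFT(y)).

(x ⊛ y)[n] = Σ(m=0 to 2) x[m] · y[(n-m) mod 3]

Computing each output sample:
(x ⊛ y)[0] = 2
(x ⊛ y)[1] = 0
(x ⊛ y)[2] = 6

x ⊛ y = [2, 0, 6]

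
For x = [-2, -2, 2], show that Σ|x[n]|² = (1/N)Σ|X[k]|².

Time domain:
Σ|x[n]|² = |-2|² + |-2|² + |2|² = 12.0000

Frequency domain:
(1/3)Σ|X[k]|² = (1/3)(|-2|² + |-2.0000+3.4641i|² + |-2.0000-3.4641i|²) = (1/3)·36.0000 = 12.0000

Both sides agree, confirming Parseval's theorem.

Σ|x[n]|² = (1/N)Σ|X[k]|² = 12.0000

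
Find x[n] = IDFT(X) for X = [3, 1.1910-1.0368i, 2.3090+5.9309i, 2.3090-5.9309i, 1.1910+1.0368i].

x[n] = (1/5) Σ(k=0 to 4) X[k] · e^(2πikn/5)

Computing each x[n]:
x[0] = 2
x[1] = -1
x[2] = 3
x[3] = -2
x[4] = 1

x = [2, -1, 3, -2, 1]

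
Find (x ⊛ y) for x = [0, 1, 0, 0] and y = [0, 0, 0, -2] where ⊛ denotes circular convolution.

(x ⊛ y)[n] = Σ(m=0 to 3) x[m] · y[(n-m) mod 4]

Computing each output sample:
(x ⊛ y)[0] = -2
(x ⊛ y)[1] = 0
(x ⊛ y)[2] = 0
(x ⊛ y)[3] = 0

x ⊛ y = [-2, 0, 0, 0]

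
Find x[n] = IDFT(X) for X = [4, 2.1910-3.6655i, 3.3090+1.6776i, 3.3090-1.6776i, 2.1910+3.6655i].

x[n] = (1/5) Σ(k=0 to 4) X[k] · e^(2πikn/5)

Computing each x[n]:
x[0] = 3
x[1] = 1
x[2] = 2
x[3] = -1
x[4] = -1

x = [3, 1, 2, -1, -1]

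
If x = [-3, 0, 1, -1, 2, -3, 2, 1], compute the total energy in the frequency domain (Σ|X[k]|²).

Parseval: Σ|x[n]|² = (1/N)Σ|X[k]|², so Σ|X[k]|² = N·Σ|x[n]|² = 8·29.0000

Σ|X[k]|² = N·Σ|x[n]|² = 8·29.0000 = 232.0000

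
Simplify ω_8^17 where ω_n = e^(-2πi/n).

Since ω_8^8 = 1, powers reduce modulo 8.
17 mod 8 = 1
So ω_8^17 = ω_8^1 = e^(-2πi·1/8)

ω_8^17 = ω_8^1 = 0.7071-0.7071i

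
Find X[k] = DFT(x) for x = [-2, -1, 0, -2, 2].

X[k] = Σ(n=0 to 4) x[n] · ω_5^(nk)
where ω_5 = e^(-2πi/5)

Computing each X[k]:
X[0] = -3
X[1] = -0.0729+1.6776i
X[2] = -3.4271+3.6655i
X[3] = -3.4271-3.6655i
X[4] = -0.0729-1.6776i

X = [-3, -0.0729+1.6776i, -3.4271+3.6655i, -3.4271-3.6655i, -0.0729-1.6776i]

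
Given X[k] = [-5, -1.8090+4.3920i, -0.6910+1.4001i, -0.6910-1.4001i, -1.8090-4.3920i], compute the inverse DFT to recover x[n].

x[n] = (1/5) Σ(k=0 to 4) X[k] · e^(2πikn/5)

Computing each x[n]:
x[0] = -2
x[1] = -3
x[2] = -1
x[3] = 0
x[4] = 1

x = [-2, -3, -1, 0, 1]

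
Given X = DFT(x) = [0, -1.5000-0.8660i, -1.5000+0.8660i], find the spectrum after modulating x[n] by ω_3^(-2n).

Modulation property: DFT(ω_3^(-2n)·x[n]) = X[(k-2) mod 3], so circularly shift X by 2 positions.

X[k-2] = [-1.5000-0.8660i, -1.5000+0.8660i, 0]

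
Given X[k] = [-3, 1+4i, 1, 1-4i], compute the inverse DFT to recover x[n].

x[n] = (1/4) Σ(k=0 to 3) X[k] · e^(2πikn/4)

Computing each x[n]:
x[0] = 0
x[1] = -3
x[2] = -1
x[3] = 1

x = [0, -3, -1, 1]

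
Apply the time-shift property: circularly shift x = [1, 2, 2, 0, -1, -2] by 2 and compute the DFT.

Time shift by 2: X_shifted[k] = ω_6^(2k) · X[k]
Shifted x = [-1, -2, 1, 2, 2, 0]

DFT(x[n-2]) = [2, -5.5000+2.5981i, 0.5000+0.8660i, 2, 0.5000-0.8660i, -5.5000-2.5981i]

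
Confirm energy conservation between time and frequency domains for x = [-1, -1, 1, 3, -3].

Time domain:
Σ|x[n]|² = |-1|² + |-1|² + |1|² + |3|² + |-3|² = 21.0000

Frequency domain:
(1/5)Σ|X[k]|² = (1/5)(|-1|² + |-5.4721-0.7265i|² + |3.4721-3.0777i|² + |3.4721+3.0777i|² + |-5.4721+0.7265i|²) = (1/5)·105.0000 = 21.0000

Both sides agree, confirming Parseval's theorem.

Σ|x[n]|² = (1/N)Σ|X[k]|² = 21.0000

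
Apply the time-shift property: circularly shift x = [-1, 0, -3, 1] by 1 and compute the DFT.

Time shift by 1: X_shifted[k] = ω_4^(1k) · X[k]
Shifted x = [1, -1, 0, -3]

DFT(x[n-1]) = [-3, 1-2i, 5, 1+2i]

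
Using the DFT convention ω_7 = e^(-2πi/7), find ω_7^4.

ω_7^4 = e^(-2πi·4/7)
= cos(-2π·4/7) + i·sin(-2π·4/7)
= cos(-8π/7) + i·sin(-8π/7)

ω_7^4 = cos(-8π/7) + i·sin(-8π/7) = -0.9010+0.4339i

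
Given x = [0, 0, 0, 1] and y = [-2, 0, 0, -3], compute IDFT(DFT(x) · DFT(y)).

(x ⊛ y)[n] = Σ(m=0 to 3) x[m] · y[(n-m) mod 4]

Computing each output sample:
(x ⊛ y)[0] = 0
(x ⊛ y)[1] = 0
(x ⊛ y)[2] = -3
(x ⊛ y)[3] = -2

x ⊛ y = [0, 0, -3, -2]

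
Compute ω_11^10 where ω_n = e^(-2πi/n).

ω_11^10 = e^(-2πi·10/11)
= cos(-2π·10/11) + i·sin(-2π·10/11)
= cos(-20π/11) + i·sin(-20π/11)

ω_11^10 = cos(-20π/11) + i·sin(-20π/11) = 0.8413+0.5406i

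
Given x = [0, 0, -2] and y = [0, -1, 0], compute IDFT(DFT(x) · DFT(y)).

(x ⊛ y)[n] = Σ(m=0 to 2) x[m] · y[(n-m) mod 3]

Computing each output sample:
(x ⊛ y)[0] = 2
(x ⊛ y)[1] = 0
(x ⊛ y)[2] = 0

x ⊛ y = [2, 0, 0]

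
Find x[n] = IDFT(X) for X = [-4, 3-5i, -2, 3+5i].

x[n] = (1/4) Σ(k=0 to 3) X[k] · e^(2πikn/4)

Computing each x[n]:
x[0] = 0
x[1] = 2
x[2] = -3
x[3] = -3

x = [0, 2, -3, -3]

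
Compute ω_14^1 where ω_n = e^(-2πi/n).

ω_14^1 = e^(-2πi·1/14)
= cos(-2π·1/14) + i·sin(-2π·1/14)
= cos(-2π/14) + i·sin(-2π/14)

ω_14^1 = cos(-2π/14) + i·sin(-2π/14) = 0.9010-0.4339i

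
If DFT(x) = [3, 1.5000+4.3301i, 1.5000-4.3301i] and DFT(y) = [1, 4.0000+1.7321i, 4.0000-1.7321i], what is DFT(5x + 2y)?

By linearity: DFT(5x + 2y) = 5·DFT(x) + 2·DFT(y)
= 5·[3, 1.5000+4.3301i, 1.5000-4.3301i] + 2·[1, 4.0000+1.7321i, 4.0000-1.7321i]

Computing element-wise:
Z[0] = 5·(3) + 2·(1) = 17
Z[1] = 5·(1.5000+4.3301i) + 2·(4.0000+1.7321i) = 15.5000+25.1147i
Z[2] = 5·(1.5000-4.3301i) + 2·(4.0000-1.7321i) = 15.5000-25.1147i

DFT(5x + 2y) = 5·X + 2·Y = [17, 15.5000+25.1147i, 15.5000-25.1147i]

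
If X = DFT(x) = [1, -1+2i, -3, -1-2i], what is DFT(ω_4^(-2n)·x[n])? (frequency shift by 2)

Modulation property: DFT(ω_4^(-2n)·x[n]) = X[(k-2) mod 4], so circularly shift X by 2 positions.

X[k-2] = [-3, -1-2i, 1, -1+2i]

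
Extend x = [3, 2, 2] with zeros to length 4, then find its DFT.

Original 3-point DFT: [7, 1, 1]
Zero-padded 4-point DFT provides frequency interpolation.

DFT_4([x, 0, ...]) = [7, 1-2i, 3, 1+2i]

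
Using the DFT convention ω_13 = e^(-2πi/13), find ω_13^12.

ω_13^12 = e^(-2πi·12/13)
= cos(-2π·12/13) + i·sin(-2π·12/13)
= cos(-24π/13) + i·sin(-24π/13)

ω_13^12 = cos(-24π/13) + i·sin(-24π/13) = 0.8855+0.4647i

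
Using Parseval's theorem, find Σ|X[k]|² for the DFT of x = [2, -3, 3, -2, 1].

Parseval: Σ|x[n]|² = (1/N)Σ|X[k]|², so Σ|X[k]|² = N·Σ|x[n]|² = 5·27.0000

Σ|X[k]|² = N·Σ|x[n]|² = 5·27.0000 = 135.0000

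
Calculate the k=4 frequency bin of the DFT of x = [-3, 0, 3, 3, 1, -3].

X[4] = Σ(n=0 to 5) x[n] · ω_6^(4n) where ω_6 = e^(-2πi/6)
= (-3)·ω_6^0 + (0)·ω_6^4 + (3)·ω_6^8 + (3)·ω_6^12 + (1)·ω_6^16 + (-3)·ω_6^20

X[4] = -0.5000+0.8660i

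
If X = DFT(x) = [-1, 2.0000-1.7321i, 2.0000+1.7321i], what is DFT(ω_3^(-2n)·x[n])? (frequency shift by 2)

Modulation property: DFT(ω_3^(-2n)·x[n]) = X[(k-2) mod 3], so circularly shift X by 2 positions.

X[k-2] = [2.0000-1.7321i, 2.0000+1.7321i, -1]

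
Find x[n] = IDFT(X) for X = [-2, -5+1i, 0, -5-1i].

x[n] = (1/4) Σ(k=0 to 3) X[k] · e^(2πikn/4)

Computing each x[n]:
x[0] = -3
x[1] = -1
x[2] = 2
x[3] = 0

x = [-3, -1, 2, 0]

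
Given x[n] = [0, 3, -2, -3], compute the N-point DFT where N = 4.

X[k] = Σ(n=0 to 3) x[n] · ω_4^(nk)
where ω_4 = e^(-2πi/4)

Computing each X[k]:
X[0] = -2
X[1] = 2-6i
X[2] = -2
X[3] = 2+6i

X = [-2, 2-6i, -2, 2+6i]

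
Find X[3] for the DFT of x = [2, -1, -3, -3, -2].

X[3] = Σ(n=0 to 4) x[n] · ω_5^(3n) where ω_5 = e^(-2πi/5)
= (2)·ω_5^0 + (-1)·ω_5^3 + (-3)·ω_5^6 + (-3)·ω_5^9 + (-2)·ω_5^12

X[3] = 2.5729+0.5878i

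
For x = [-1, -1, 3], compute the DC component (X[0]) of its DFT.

X[0] = Σ(n=0 to 2) x[n] · ω_3^0 = Σ x[n]
= (-1) + (-1) + (3)

X[0] = 1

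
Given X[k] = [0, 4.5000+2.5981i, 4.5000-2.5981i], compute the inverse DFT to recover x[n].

x[n] = (1/3) Σ(k=0 to 2) X[k] · e^(2πikn/3)

Computing each x[n]:
x[0] = 3
x[1] = -3
x[2] = 0

x = [3, -3, 0]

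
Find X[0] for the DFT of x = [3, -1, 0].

X[0] = Σ(n=0 to 2) x[n] · ω_3^0 = Σ x[n]
= (3) + (-1) + (0)

X[0] = 2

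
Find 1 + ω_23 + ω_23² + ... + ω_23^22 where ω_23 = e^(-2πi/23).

Sum of all nth roots of unity equals 0 for n > 1 (geometric series with r ≠ 1).

0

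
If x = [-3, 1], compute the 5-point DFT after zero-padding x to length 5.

Original 2-point DFT: [-2, -4]
Zero-padded 5-point DFT provides frequency interpolation.

DFT_5([x, 0, ...]) = [-2, -2.6910-0.9511i, -3.8090-0.5878i, -3.8090+0.5878i, -2.6910+0.9511i]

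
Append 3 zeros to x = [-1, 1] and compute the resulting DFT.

Original 2-point DFT: [0, -2]
Zero-padded 5-point DFT provides frequency interpolation.

DFT_5([x, 0, ...]) = [0, -0.6910-0.9511i, -1.8090-0.5878i, -1.8090+0.5878i, -0.6910+0.9511i]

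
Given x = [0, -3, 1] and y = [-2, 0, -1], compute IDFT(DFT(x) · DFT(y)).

(x ⊛ y)[n] = Σ(m=0 to 2) x[m] · y[(n-m) mod 3]

Computing each output sample:
(x ⊛ y)[0] = 3
(x ⊛ y)[1] = 5
(x ⊛ y)[2] = -2

x ⊛ y = [3, 5, -2]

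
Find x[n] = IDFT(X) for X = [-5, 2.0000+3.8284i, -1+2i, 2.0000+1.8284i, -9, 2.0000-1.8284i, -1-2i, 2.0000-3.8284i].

x[n] = (1/8) Σ(k=0 to 7) X[k] · e^(2πikn/8)

Computing each x[n]:
x[0] = -1
x[1] = -1
x[2] = -2
x[3] = 0
x[4] = -3
x[5] = 1
x[6] = -1
x[7] = 2

x = [-1, -1, -2, 0, -3, 1, -1, 2]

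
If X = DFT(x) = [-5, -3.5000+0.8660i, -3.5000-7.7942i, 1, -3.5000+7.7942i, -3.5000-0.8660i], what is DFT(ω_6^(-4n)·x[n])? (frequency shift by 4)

Modulation property: DFT(ω_6^(-4n)·x[n]) = X[(k-4) mod 6], so circularly shift X by 4 positions.

X[k-4] = [-3.5000-7.7942i, 1, -3.5000+7.7942i, -3.5000-0.8660i, -5, -3.5000+0.8660i]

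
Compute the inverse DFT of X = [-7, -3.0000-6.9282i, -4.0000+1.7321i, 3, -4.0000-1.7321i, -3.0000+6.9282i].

x[n] = (1/6) Σ(k=0 to 5) X[k] · e^(2πikn/6)

Computing each x[n]:
x[0] = -3
x[1] = 0
x[2] = 3
x[3] = -2
x[4] = -2
x[5] = -3

x = [-3, 0, 3, -2, -2, -3]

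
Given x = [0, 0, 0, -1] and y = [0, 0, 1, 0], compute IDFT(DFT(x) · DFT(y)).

(x ⊛ y)[n] = Σ(m=0 to 3) x[m] · y[(n-m) mod 4]

Computing each output sample:
(x ⊛ y)[0] = 0
(x ⊛ y)[1] = -1
(x ⊛ y)[2] = 0
(x ⊛ y)[3] = 0

x ⊛ y = [0, -1, 0, 0]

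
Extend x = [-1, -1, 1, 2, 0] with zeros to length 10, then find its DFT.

Original 5-point DFT: [1, -3.7361+1.5388i, 0.7361-0.3633i, 0.7361+0.3633i, -3.7361-1.5388i]
Zero-padded 10-point DFT provides frequency interpolation.

DFT_10([x, 0, ...]) = [1, -2.1180-2.2654i, -3.7361+1.5388i, 0.1180+2.7144i, 0.7361-0.3633i, -1, 0.7361+0.3633i, 0.1180-2.7144i, -3.7361-1.5388i, -2.1180+2.2654i]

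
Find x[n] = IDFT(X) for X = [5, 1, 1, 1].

x[n] = (1/4) Σ(k=0 to 3) X[k] · e^(2πikn/4)

Computing each x[n]:
x[0] = 2
x[1] = 1
x[2] = 1
x[3] = 1

x = [2, 1, 1, 1]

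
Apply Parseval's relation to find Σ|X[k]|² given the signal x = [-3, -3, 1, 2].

Parseval: Σ|x[n]|² = (1/N)Σ|X[k]|², so Σ|X[k]|² = N·Σ|x[n]|² = 4·23.0000

Σ|X[k]|² = N·Σ|x[n]|² = 4·23.0000 = 92.0000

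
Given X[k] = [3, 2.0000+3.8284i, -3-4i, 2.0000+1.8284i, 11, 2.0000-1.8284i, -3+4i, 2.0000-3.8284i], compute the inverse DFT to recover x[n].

x[n] = (1/8) Σ(k=0 to 7) X[k] · e^(2πikn/8)

Computing each x[n]:
x[0] = 2
x[1] = -1
x[2] = 2
x[3] = -3
x[4] = 0
x[5] = 1
x[6] = 3
x[7] = -1

x = [2, -1, 2, -3, 0, 1, 3, -1]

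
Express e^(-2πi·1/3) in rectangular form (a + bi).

ω_3^1 = e^(-2πi·1/3)
= cos(-2π·1/3) + i·sin(-2π·1/3)
= cos(-2π/3) + i·sin(-2π/3)

ω_3^1 = cos(-2π/3) + i·sin(-2π/3) = -0.5000-0.8660i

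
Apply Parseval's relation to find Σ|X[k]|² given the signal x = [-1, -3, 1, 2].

Parseval: Σ|x[n]|² = (1/N)Σ|X[k]|², so Σ|X[k]|² = N·Σ|x[n]|² = 4·15.0000

Σ|X[k]|² = N·Σ|x[n]|² = 4·15.0000 = 60.0000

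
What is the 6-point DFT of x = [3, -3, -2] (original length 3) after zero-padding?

Original 3-point DFT: [-2, 5.5000+0.8660i, 5.5000-0.8660i]
Zero-padded 6-point DFT provides frequency interpolation.

DFT_6([x, 0, ...]) = [-2, 2.5000+4.3301i, 5.5000+0.8660i, 4, 5.5000-0.8660i, 2.5000-4.3301i]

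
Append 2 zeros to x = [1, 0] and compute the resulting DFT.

Original 2-point DFT: [1, 1]
Zero-padded 4-point DFT provides frequency interpolation.

DFT_4([x, 0, ...]) = [1, 1, 1, 1]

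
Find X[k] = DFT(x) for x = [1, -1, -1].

X[k] = Σ(n=0 to 2) x[n] · ω_3^(nk)
where ω_3 = e^(-2πi/3)

Computing each X[k]:
X[0] = -1
X[1] = 2
X[2] = 2

X = [-1, 2, 2]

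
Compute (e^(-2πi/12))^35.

Since ω_12^12 = 1, powers reduce modulo 12.
35 mod 12 = 11
So ω_12^35 = ω_12^11 = e^(-2πi·11/12)

ω_12^35 = ω_12^11 = 0.8660+0.5000i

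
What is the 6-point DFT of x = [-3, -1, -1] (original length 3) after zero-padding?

Original 3-point DFT: [-5, -2, -2]
Zero-padded 6-point DFT provides frequency interpolation.

DFT_6([x, 0, ...]) = [-5, -3.0000+1.7321i, -2, -3, -2, -3.0000-1.7321i]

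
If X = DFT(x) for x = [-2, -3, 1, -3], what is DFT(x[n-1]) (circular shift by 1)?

Time shift by 1: X_shifted[k] = ω_4^(1k) · X[k]
Shifted x = [-3, -2, -3, 1]

DFT(x[n-1]) = [-7, 3i, -5, -3i]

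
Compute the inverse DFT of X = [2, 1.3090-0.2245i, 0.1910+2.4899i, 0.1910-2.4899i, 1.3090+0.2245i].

x[n] = (1/5) Σ(k=0 to 4) X[k] · e^(2πikn/5)

Computing each x[n]:
x[0] = 1
x[1] = 0
x[2] = 1
x[3] = -1
x[4] = 1

x = [1, 0, 1, -1, 1]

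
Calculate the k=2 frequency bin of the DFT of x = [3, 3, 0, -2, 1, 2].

X[2] = Σ(n=0 to 5) x[n] · ω_6^(2n) where ω_6 = e^(-2πi/6)
= (3)·ω_6^0 + (3)·ω_6^2 + (0)·ω_6^4 + (-2)·ω_6^6 + (1)·ω_6^8 + (2)·ω_6^10

X[2] = -2.0000-1.7321i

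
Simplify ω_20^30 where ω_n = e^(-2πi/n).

Since ω_20^20 = 1, powers reduce modulo 20.
30 mod 20 = 10
So ω_20^30 = ω_20^10 = e^(-2πi·10/20)

ω_20^30 = ω_20^10 = -1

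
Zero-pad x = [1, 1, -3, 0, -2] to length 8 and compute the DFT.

Original 5-point DFT: [-3, 3.1180-1.0898i, 0.8820-4.6165i, 0.8820+4.6165i, 3.1180+1.0898i]
Zero-padded 8-point DFT provides frequency interpolation.

DFT_8([x, 0, ...]) = [-3, 3.7071+2.2929i, 2-1i, 2.2929-3.7071i, -5, 2.2929+3.7071i, 2+1i, 3.7071-2.2929i]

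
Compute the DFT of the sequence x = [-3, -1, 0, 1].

X[k] = Σ(n=0 to 3) x[n] · ω_4^(nk)
where ω_4 = e^(-2πi/4)

Computing each X[k]:
X[0] = -3
X[1] = -3+2i
X[2] = -3
X[3] = -3-2i

X = [-3, -3+2i, -3, -3-2i]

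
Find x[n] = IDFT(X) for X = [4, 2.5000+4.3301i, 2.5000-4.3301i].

x[n] = (1/3) Σ(k=0 to 2) X[k] · e^(2πikn/3)

Computing each x[n]:
x[0] = 3
x[1] = -2
x[2] = 3

x = [3, -2, 3]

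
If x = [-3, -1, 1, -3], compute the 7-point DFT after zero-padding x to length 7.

Original 4-point DFT: [-6, -4-2i, 2, -4+2i]
Zero-padded 7-point DFT provides frequency interpolation.

DFT_7([x, 0, ...]) = [-6, -1.1431+1.1086i, -5.5489-0.9367i, -0.8080+4.1405i, -0.8080-4.1405i, -5.5489+0.9367i, -1.1431-1.1086i]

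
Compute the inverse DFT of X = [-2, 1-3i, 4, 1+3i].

x[n] = (1/4) Σ(k=0 to 3) X[k] · e^(2πikn/4)

Computing each x[n]:
x[0] = 1
x[1] = 0
x[2] = 0
x[3] = -3

x = [1, 0, 0, -3]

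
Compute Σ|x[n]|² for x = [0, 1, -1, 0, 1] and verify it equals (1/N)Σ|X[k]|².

Time domain:
Σ|x[n]|² = |0|² + |1|² + |-1|² + |0|² + |1|² = 3.0000

Frequency domain:
(1/5)Σ|X[k]|² = (1/5)(|1|² + |1.4271+0.5878i|² + |-1.9271-0.9511i|² + |-1.9271+0.9511i|² + |1.4271-0.5878i|²) = (1/5)·15.0000 = 3.0000

Both sides agree, confirming Parseval's theorem.

Σ|x[n]|² = (1/N)Σ|X[k]|² = 3.0000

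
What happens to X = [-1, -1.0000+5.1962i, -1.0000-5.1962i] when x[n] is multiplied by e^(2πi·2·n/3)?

Modulation property: DFT(ω_3^(-2n)·x[n]) = X[(k-2) mod 3], so circularly shift X by 2 positions.

X[k-2] = [-1.0000+5.1962i, -1.0000-5.1962i, -1]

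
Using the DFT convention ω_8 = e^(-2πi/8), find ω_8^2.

ω_8^2 = e^(-2πi·2/8)
= cos(-2π·2/8) + i·sin(-2π·2/8)
= cos(-4π/8) + i·sin(-4π/8)

ω_8^2 = cos(-4π/8) + i·sin(-4π/8) = -1i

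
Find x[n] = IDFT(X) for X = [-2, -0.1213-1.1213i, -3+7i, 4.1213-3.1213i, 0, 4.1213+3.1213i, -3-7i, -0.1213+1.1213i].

x[n] = (1/8) Σ(k=0 to 7) X[k] · e^(2πikn/8)

Computing each x[n]:
x[0] = 0
x[1] = -2
x[2] = 0
x[3] = 3
x[4] = -2
x[5] = -2
x[6] = 1
x[7] = 0

x = [0, -2, 0, 3, -2, -2, 1, 0]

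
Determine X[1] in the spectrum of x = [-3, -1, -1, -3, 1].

X[1] = Σ(n=0 to 4) x[n] · ω_5^(1n) where ω_5 = e^(-2πi/5)
= (-3)·ω_5^0 + (-1)·ω_5^1 + (-1)·ω_5^2 + (-3)·ω_5^3 + (1)·ω_5^4

X[1] = 0.2361+0.7265i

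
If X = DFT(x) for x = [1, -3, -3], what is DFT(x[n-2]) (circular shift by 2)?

Time shift by 2: X_shifted[k] = ω_3^(2k) · X[k]
Shifted x = [-3, -3, 1]

DFT(x[n-2]) = [-5, -2.0000+3.4641i, -2.0000-3.4641i]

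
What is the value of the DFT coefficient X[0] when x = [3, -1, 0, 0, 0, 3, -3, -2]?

X[0] = Σ(n=0 to 7) x[n] · ω_8^0 = Σ x[n]
= (3) + (-1) + (0) + (0) + (0) + (3) + (-3) + (-2)

X[0] = 0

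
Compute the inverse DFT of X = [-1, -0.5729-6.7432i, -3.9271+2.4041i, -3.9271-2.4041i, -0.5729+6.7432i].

x[n] = (1/5) Σ(k=0 to 4) X[k] · e^(2πikn/5)

Computing each x[n]:
x[0] = -2
x[1] = 3
x[2] = 2
x[3] = -3
x[4] = -1

x = [-2, 3, 2, -3, -1]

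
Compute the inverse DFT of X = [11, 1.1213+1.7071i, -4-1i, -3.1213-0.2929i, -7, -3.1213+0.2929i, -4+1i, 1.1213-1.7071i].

x[n] = (1/8) Σ(k=0 to 7) X[k] · e^(2πikn/8)

Computing each x[n]:
x[0] = -1
x[1] = 3
x[2] = 1
x[3] = 1
x[4] = 0
x[5] = 2
x[6] = 2
x[7] = 3

x = [-1, 3, 1, 1, 0, 2, 2, 3]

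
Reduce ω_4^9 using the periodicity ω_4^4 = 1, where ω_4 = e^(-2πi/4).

Since ω_4^4 = 1, powers reduce modulo 4.
9 mod 4 = 1
So ω_4^9 = ω_4^1 = e^(-2πi·1/4)

ω_4^9 = ω_4^1 = -1i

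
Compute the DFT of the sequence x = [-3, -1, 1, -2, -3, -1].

X[k] = Σ(n=0 to 5) x[n] · ω_6^(nk)
where ω_6 = e^(-2πi/6)

Computing each X[k]:
X[0] = -9
X[1] = -1.0000-3.4641i
X[2] = -3.0000+3.4641i
X[3] = -1
X[4] = -3.0000-3.4641i
X[5] = -1.0000+3.4641i

X = [-9, -1.0000-3.4641i, -3.0000+3.4641i, -1, -3.0000-3.4641i, -1.0000+3.4641i]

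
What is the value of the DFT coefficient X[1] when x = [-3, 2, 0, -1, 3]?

X[1] = Σ(n=0 to 4) x[n] · ω_5^(1n) where ω_5 = e^(-2πi/5)
= (-3)·ω_5^0 + (2)·ω_5^1 + (0)·ω_5^2 + (-1)·ω_5^3 + (3)·ω_5^4

X[1] = -0.6459+0.3633i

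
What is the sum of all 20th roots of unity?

Sum of all nth roots of unity equals 0 for n > 1 (geometric series with r ≠ 1).

0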